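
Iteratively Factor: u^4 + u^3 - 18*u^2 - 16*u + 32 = (u - 4)*(u^3 + 5*u^2 + 2*u - 8) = (u - 4)*(u + 4)*(u^2 + u - 2) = (u - 4)*(u + 2)*(u + 4)*(u - 1)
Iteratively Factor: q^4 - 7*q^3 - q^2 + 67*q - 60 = (q + 3)*(q^3 - 10*q^2 + 29*q - 20) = (q - 5)*(q + 3)*(q^2 - 5*q + 4) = (q - 5)*(q - 4)*(q + 3)*(q - 1)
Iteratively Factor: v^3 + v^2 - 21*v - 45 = (v - 5)*(v^2 + 6*v + 9) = (v - 5)*(v + 3)*(v + 3)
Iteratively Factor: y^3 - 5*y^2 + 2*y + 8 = (y + 1)*(y^2 - 6*y + 8) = (y - 2)*(y + 1)*(y - 4)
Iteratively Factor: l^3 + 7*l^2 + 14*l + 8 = (l + 1)*(l^2 + 6*l + 8) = (l + 1)*(l + 4)*(l + 2)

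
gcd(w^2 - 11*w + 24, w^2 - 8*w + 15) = w - 3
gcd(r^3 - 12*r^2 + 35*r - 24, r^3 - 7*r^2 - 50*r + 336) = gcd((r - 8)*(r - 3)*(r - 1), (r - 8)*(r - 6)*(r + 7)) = r - 8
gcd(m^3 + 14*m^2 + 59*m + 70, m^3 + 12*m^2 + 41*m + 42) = m^2 + 9*m + 14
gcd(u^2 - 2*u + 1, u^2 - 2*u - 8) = 1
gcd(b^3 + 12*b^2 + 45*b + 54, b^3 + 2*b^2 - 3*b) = b + 3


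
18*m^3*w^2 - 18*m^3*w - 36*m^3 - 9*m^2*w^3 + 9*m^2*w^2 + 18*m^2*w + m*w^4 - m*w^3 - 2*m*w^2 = (-6*m + w)*(-3*m + w)*(w - 2)*(m*w + m)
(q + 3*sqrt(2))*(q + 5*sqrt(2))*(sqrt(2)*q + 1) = sqrt(2)*q^3 + 17*q^2 + 38*sqrt(2)*q + 30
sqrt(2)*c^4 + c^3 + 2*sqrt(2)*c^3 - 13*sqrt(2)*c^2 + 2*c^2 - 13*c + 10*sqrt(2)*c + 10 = (c - 2)*(c - 1)*(c + 5)*(sqrt(2)*c + 1)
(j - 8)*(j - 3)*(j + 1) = j^3 - 10*j^2 + 13*j + 24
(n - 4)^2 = n^2 - 8*n + 16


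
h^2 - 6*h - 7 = (h - 7)*(h + 1)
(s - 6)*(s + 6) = s^2 - 36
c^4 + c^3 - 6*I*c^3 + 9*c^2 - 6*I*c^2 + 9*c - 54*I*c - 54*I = (c + 1)*(c - 6*I)*(c - 3*I)*(c + 3*I)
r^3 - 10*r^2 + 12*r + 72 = (r - 6)^2*(r + 2)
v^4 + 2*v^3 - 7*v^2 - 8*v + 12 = (v - 2)*(v - 1)*(v + 2)*(v + 3)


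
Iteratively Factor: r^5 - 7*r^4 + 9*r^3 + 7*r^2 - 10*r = (r - 1)*(r^4 - 6*r^3 + 3*r^2 + 10*r) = (r - 2)*(r - 1)*(r^3 - 4*r^2 - 5*r) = (r - 5)*(r - 2)*(r - 1)*(r^2 + r) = r*(r - 5)*(r - 2)*(r - 1)*(r + 1)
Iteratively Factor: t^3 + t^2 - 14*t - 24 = (t - 4)*(t^2 + 5*t + 6) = (t - 4)*(t + 2)*(t + 3)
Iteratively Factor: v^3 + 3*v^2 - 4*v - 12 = (v + 3)*(v^2 - 4) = (v + 2)*(v + 3)*(v - 2)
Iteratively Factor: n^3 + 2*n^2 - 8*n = (n - 2)*(n^2 + 4*n) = n*(n - 2)*(n + 4)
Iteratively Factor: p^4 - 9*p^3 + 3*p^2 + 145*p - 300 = (p + 4)*(p^3 - 13*p^2 + 55*p - 75) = (p - 5)*(p + 4)*(p^2 - 8*p + 15) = (p - 5)^2*(p + 4)*(p - 3)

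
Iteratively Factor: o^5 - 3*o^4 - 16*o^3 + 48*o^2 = (o - 3)*(o^4 - 16*o^2) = (o - 3)*(o + 4)*(o^3 - 4*o^2) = o*(o - 3)*(o + 4)*(o^2 - 4*o) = o*(o - 4)*(o - 3)*(o + 4)*(o)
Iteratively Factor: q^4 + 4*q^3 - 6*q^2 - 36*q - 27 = (q + 3)*(q^3 + q^2 - 9*q - 9) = (q + 3)^2*(q^2 - 2*q - 3) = (q - 3)*(q + 3)^2*(q + 1)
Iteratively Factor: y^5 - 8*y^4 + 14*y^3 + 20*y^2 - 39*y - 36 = (y - 3)*(y^4 - 5*y^3 - y^2 + 17*y + 12) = (y - 4)*(y - 3)*(y^3 - y^2 - 5*y - 3) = (y - 4)*(y - 3)*(y + 1)*(y^2 - 2*y - 3) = (y - 4)*(y - 3)^2*(y + 1)*(y + 1)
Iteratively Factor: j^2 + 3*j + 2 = (j + 2)*(j + 1)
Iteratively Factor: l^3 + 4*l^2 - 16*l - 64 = (l + 4)*(l^2 - 16) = (l - 4)*(l + 4)*(l + 4)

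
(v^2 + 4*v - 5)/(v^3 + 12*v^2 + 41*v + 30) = (v - 1)/(v^2 + 7*v + 6)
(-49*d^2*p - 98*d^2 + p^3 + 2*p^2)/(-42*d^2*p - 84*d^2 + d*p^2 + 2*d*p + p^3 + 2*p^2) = (-7*d + p)/(-6*d + p)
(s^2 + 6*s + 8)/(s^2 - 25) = (s^2 + 6*s + 8)/(s^2 - 25)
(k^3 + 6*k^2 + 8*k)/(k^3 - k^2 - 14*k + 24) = k*(k + 2)/(k^2 - 5*k + 6)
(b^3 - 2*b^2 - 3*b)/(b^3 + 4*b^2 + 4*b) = (b^2 - 2*b - 3)/(b^2 + 4*b + 4)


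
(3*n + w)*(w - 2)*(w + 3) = 3*n*w^2 + 3*n*w - 18*n + w^3 + w^2 - 6*w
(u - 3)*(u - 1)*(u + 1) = u^3 - 3*u^2 - u + 3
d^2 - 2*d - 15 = (d - 5)*(d + 3)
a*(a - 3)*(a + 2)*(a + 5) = a^4 + 4*a^3 - 11*a^2 - 30*a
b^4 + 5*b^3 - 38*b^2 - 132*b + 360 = (b - 5)*(b - 2)*(b + 6)^2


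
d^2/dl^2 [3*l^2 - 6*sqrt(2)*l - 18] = 6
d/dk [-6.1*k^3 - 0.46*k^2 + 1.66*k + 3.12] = -18.3*k^2 - 0.92*k + 1.66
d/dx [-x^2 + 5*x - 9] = 5 - 2*x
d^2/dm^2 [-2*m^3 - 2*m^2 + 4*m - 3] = -12*m - 4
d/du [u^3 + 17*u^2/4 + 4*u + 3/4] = 3*u^2 + 17*u/2 + 4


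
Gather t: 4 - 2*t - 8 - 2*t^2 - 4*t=-2*t^2 - 6*t - 4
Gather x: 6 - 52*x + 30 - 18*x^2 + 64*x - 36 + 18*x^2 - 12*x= 0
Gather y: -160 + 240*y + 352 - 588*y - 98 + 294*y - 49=45 - 54*y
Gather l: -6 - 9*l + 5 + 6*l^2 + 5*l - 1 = 6*l^2 - 4*l - 2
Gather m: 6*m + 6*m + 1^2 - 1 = 12*m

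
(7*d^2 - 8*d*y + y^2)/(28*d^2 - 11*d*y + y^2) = (-d + y)/(-4*d + y)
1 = 1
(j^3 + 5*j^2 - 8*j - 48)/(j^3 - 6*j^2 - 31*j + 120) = (j^2 + 8*j + 16)/(j^2 - 3*j - 40)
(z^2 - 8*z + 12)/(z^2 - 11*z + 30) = (z - 2)/(z - 5)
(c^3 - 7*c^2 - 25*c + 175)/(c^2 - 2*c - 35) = c - 5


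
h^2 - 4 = (h - 2)*(h + 2)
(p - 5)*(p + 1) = p^2 - 4*p - 5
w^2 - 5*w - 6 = (w - 6)*(w + 1)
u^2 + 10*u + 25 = (u + 5)^2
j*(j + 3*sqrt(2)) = j^2 + 3*sqrt(2)*j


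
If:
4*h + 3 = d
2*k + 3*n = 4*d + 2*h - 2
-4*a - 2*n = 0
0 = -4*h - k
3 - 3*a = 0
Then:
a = 1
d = 7/13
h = -8/13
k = 32/13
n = -2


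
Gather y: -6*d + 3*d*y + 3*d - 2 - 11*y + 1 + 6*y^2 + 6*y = -3*d + 6*y^2 + y*(3*d - 5) - 1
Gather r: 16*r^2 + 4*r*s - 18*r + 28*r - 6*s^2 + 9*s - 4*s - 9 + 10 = 16*r^2 + r*(4*s + 10) - 6*s^2 + 5*s + 1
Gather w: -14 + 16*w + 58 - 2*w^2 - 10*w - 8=-2*w^2 + 6*w + 36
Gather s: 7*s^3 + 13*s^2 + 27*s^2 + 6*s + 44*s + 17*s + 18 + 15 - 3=7*s^3 + 40*s^2 + 67*s + 30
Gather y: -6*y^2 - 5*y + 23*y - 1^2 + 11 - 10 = -6*y^2 + 18*y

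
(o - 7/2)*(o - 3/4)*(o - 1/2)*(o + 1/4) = o^4 - 9*o^3/2 + 57*o^2/16 - o/8 - 21/64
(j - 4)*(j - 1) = j^2 - 5*j + 4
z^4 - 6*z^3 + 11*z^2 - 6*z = z*(z - 3)*(z - 2)*(z - 1)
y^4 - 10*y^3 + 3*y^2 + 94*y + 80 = (y - 8)*(y - 5)*(y + 1)*(y + 2)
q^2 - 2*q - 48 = (q - 8)*(q + 6)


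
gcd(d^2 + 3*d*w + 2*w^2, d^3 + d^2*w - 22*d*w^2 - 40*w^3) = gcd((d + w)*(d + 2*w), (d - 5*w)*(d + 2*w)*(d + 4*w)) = d + 2*w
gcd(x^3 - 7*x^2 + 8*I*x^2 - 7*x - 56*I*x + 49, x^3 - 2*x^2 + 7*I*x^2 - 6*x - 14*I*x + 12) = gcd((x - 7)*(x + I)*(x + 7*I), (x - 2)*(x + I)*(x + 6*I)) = x + I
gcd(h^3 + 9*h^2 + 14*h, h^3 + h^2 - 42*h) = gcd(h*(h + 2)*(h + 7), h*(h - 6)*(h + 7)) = h^2 + 7*h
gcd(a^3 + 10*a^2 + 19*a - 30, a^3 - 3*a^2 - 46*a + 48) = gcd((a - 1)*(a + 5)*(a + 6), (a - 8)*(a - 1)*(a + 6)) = a^2 + 5*a - 6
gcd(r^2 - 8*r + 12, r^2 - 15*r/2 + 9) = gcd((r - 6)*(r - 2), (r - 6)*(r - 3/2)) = r - 6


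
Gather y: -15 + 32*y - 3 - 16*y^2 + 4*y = -16*y^2 + 36*y - 18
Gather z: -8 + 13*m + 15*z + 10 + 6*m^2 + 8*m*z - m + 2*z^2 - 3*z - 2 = 6*m^2 + 12*m + 2*z^2 + z*(8*m + 12)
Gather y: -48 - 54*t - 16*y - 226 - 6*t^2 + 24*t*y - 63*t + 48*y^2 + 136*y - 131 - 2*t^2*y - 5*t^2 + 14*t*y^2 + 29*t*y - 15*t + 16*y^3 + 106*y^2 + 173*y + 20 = -11*t^2 - 132*t + 16*y^3 + y^2*(14*t + 154) + y*(-2*t^2 + 53*t + 293) - 385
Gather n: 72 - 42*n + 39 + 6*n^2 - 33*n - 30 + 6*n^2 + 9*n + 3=12*n^2 - 66*n + 84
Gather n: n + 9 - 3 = n + 6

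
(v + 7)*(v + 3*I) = v^2 + 7*v + 3*I*v + 21*I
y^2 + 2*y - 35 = (y - 5)*(y + 7)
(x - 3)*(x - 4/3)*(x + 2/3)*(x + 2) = x^4 - 5*x^3/3 - 56*x^2/9 + 44*x/9 + 16/3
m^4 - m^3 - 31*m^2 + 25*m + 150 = (m - 5)*(m - 3)*(m + 2)*(m + 5)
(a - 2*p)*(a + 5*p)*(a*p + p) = a^3*p + 3*a^2*p^2 + a^2*p - 10*a*p^3 + 3*a*p^2 - 10*p^3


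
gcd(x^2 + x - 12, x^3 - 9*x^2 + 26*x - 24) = x - 3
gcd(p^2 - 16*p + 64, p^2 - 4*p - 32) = p - 8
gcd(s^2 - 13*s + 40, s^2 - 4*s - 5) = s - 5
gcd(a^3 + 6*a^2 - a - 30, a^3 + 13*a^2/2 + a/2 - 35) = a^2 + 3*a - 10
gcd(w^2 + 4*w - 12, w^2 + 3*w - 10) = w - 2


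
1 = 1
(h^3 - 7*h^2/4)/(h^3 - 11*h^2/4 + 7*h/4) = h/(h - 1)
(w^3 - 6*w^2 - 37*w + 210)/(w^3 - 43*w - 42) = (w - 5)/(w + 1)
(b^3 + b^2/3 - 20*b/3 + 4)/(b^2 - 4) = (b^2 + 7*b/3 - 2)/(b + 2)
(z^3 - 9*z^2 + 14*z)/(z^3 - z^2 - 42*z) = (z - 2)/(z + 6)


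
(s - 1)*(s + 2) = s^2 + s - 2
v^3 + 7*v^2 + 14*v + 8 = (v + 1)*(v + 2)*(v + 4)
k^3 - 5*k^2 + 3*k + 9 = (k - 3)^2*(k + 1)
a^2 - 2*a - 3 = (a - 3)*(a + 1)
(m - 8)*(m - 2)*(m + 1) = m^3 - 9*m^2 + 6*m + 16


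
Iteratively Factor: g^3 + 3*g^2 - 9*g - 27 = (g + 3)*(g^2 - 9) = (g - 3)*(g + 3)*(g + 3)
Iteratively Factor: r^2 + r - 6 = (r - 2)*(r + 3)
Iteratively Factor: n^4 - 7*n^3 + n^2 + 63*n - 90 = (n - 3)*(n^3 - 4*n^2 - 11*n + 30) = (n - 3)*(n + 3)*(n^2 - 7*n + 10) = (n - 3)*(n - 2)*(n + 3)*(n - 5)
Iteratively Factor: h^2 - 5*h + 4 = (h - 4)*(h - 1)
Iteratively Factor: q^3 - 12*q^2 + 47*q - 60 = (q - 3)*(q^2 - 9*q + 20) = (q - 4)*(q - 3)*(q - 5)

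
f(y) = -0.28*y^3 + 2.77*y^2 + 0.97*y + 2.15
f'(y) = -0.84*y^2 + 5.54*y + 0.97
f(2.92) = 21.63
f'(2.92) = 9.98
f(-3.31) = 39.44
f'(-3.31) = -26.57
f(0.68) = 4.00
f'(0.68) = 4.35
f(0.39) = 2.93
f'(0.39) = 3.00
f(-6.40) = 182.80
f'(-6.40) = -68.89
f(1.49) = 8.82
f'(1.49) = 7.36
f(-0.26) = 2.09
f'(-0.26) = -0.53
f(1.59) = 9.57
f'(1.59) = 7.65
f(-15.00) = 1555.85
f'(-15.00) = -271.13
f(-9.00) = 421.91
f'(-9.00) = -116.93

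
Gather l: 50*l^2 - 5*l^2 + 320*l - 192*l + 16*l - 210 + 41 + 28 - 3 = 45*l^2 + 144*l - 144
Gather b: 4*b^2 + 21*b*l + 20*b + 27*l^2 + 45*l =4*b^2 + b*(21*l + 20) + 27*l^2 + 45*l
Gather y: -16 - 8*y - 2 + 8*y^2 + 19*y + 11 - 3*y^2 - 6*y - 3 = 5*y^2 + 5*y - 10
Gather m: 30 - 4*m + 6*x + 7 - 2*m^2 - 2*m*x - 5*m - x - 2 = -2*m^2 + m*(-2*x - 9) + 5*x + 35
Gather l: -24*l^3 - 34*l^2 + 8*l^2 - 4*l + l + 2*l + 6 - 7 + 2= -24*l^3 - 26*l^2 - l + 1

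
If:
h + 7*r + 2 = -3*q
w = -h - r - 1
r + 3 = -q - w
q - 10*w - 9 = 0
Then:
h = -33/37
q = -107/37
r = 40/37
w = -44/37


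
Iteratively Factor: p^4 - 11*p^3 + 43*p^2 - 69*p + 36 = (p - 4)*(p^3 - 7*p^2 + 15*p - 9) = (p - 4)*(p - 3)*(p^2 - 4*p + 3) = (p - 4)*(p - 3)^2*(p - 1)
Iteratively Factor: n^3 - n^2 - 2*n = (n)*(n^2 - n - 2) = n*(n - 2)*(n + 1)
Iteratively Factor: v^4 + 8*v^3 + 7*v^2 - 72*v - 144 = (v + 4)*(v^3 + 4*v^2 - 9*v - 36) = (v - 3)*(v + 4)*(v^2 + 7*v + 12) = (v - 3)*(v + 4)^2*(v + 3)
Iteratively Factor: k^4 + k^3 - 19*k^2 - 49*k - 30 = (k + 1)*(k^3 - 19*k - 30) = (k + 1)*(k + 2)*(k^2 - 2*k - 15) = (k - 5)*(k + 1)*(k + 2)*(k + 3)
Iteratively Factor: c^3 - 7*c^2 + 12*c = (c - 3)*(c^2 - 4*c) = c*(c - 3)*(c - 4)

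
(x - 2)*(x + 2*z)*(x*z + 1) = x^3*z + 2*x^2*z^2 - 2*x^2*z + x^2 - 4*x*z^2 + 2*x*z - 2*x - 4*z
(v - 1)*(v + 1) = v^2 - 1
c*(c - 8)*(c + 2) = c^3 - 6*c^2 - 16*c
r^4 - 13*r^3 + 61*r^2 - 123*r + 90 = (r - 5)*(r - 3)^2*(r - 2)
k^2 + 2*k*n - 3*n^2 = (k - n)*(k + 3*n)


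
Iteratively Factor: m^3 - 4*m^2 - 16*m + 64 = (m + 4)*(m^2 - 8*m + 16) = (m - 4)*(m + 4)*(m - 4)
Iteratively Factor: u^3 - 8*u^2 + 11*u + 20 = (u - 5)*(u^2 - 3*u - 4) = (u - 5)*(u - 4)*(u + 1)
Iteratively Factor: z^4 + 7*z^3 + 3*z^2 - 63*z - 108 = (z + 3)*(z^3 + 4*z^2 - 9*z - 36) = (z + 3)*(z + 4)*(z^2 - 9) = (z - 3)*(z + 3)*(z + 4)*(z + 3)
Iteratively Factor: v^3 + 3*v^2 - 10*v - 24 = (v + 2)*(v^2 + v - 12) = (v + 2)*(v + 4)*(v - 3)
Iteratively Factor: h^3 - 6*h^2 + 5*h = (h - 5)*(h^2 - h) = (h - 5)*(h - 1)*(h)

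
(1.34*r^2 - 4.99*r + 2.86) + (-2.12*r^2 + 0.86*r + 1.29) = -0.78*r^2 - 4.13*r + 4.15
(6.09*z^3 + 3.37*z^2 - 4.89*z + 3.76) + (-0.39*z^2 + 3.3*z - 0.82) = 6.09*z^3 + 2.98*z^2 - 1.59*z + 2.94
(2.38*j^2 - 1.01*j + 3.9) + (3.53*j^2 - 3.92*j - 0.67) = 5.91*j^2 - 4.93*j + 3.23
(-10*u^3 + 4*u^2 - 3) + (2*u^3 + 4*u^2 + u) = -8*u^3 + 8*u^2 + u - 3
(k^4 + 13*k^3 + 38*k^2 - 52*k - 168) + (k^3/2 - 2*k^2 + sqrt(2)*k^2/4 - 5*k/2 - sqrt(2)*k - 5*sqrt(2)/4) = k^4 + 27*k^3/2 + sqrt(2)*k^2/4 + 36*k^2 - 109*k/2 - sqrt(2)*k - 168 - 5*sqrt(2)/4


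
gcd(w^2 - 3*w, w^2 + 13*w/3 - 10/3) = 1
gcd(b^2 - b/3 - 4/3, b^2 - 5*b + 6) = 1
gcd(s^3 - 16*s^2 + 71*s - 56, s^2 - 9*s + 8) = s^2 - 9*s + 8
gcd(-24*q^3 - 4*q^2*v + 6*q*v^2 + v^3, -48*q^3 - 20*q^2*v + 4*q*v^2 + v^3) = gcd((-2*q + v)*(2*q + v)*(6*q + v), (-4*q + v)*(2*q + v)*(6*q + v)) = 12*q^2 + 8*q*v + v^2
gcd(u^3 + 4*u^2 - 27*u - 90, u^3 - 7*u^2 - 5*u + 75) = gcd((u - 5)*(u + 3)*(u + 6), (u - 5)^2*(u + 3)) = u^2 - 2*u - 15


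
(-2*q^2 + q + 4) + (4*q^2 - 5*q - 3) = 2*q^2 - 4*q + 1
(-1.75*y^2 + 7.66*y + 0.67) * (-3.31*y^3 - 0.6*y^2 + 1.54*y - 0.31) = 5.7925*y^5 - 24.3046*y^4 - 9.5087*y^3 + 11.9369*y^2 - 1.3428*y - 0.2077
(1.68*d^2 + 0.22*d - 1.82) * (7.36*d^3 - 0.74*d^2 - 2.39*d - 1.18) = 12.3648*d^5 + 0.376*d^4 - 17.5732*d^3 - 1.1614*d^2 + 4.0902*d + 2.1476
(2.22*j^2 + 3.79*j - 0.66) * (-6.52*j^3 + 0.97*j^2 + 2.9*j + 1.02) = -14.4744*j^5 - 22.5574*j^4 + 14.4175*j^3 + 12.6152*j^2 + 1.9518*j - 0.6732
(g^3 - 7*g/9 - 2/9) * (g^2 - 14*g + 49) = g^5 - 14*g^4 + 434*g^3/9 + 32*g^2/3 - 35*g - 98/9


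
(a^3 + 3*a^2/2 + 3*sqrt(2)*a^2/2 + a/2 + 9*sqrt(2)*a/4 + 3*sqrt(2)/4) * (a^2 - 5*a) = a^5 - 7*a^4/2 + 3*sqrt(2)*a^4/2 - 21*sqrt(2)*a^3/4 - 7*a^3 - 21*sqrt(2)*a^2/2 - 5*a^2/2 - 15*sqrt(2)*a/4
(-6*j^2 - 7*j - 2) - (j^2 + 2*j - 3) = -7*j^2 - 9*j + 1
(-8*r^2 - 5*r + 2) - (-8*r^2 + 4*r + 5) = -9*r - 3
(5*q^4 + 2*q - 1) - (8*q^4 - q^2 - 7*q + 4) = -3*q^4 + q^2 + 9*q - 5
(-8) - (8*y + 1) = -8*y - 9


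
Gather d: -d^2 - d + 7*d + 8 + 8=-d^2 + 6*d + 16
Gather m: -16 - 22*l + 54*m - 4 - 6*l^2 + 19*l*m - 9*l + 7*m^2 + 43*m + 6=-6*l^2 - 31*l + 7*m^2 + m*(19*l + 97) - 14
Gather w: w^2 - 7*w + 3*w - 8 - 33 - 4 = w^2 - 4*w - 45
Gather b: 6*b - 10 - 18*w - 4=6*b - 18*w - 14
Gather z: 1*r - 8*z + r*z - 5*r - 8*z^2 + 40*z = -4*r - 8*z^2 + z*(r + 32)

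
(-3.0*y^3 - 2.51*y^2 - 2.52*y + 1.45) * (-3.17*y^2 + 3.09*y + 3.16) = 9.51*y^5 - 1.3133*y^4 - 9.2475*y^3 - 20.3149*y^2 - 3.4827*y + 4.582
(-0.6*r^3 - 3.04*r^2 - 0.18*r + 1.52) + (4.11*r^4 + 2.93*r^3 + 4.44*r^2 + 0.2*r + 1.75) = 4.11*r^4 + 2.33*r^3 + 1.4*r^2 + 0.02*r + 3.27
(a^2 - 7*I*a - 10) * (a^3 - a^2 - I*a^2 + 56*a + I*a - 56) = a^5 - a^4 - 8*I*a^4 + 39*a^3 + 8*I*a^3 - 39*a^2 - 382*I*a^2 - 560*a + 382*I*a + 560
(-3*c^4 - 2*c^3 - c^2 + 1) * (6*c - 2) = -18*c^5 - 6*c^4 - 2*c^3 + 2*c^2 + 6*c - 2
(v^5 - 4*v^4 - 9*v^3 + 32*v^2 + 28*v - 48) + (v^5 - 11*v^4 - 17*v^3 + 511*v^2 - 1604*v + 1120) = 2*v^5 - 15*v^4 - 26*v^3 + 543*v^2 - 1576*v + 1072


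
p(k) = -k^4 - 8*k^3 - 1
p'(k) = -4*k^3 - 24*k^2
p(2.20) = -109.61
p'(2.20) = -158.75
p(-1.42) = 17.84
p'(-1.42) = -36.94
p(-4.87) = 360.52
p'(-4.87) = -107.20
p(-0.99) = 5.80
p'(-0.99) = -19.64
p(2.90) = -266.84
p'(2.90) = -299.40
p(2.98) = -291.57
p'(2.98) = -318.98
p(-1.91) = 41.43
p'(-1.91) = -59.68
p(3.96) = -743.71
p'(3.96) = -624.75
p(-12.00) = -6913.00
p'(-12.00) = 3456.00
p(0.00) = -1.00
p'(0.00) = 0.00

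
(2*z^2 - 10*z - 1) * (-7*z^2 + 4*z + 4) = -14*z^4 + 78*z^3 - 25*z^2 - 44*z - 4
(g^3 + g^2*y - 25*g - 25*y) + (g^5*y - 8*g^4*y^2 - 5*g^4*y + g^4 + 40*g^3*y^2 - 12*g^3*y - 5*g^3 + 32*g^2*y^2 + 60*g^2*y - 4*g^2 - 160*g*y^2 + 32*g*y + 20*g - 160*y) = g^5*y - 8*g^4*y^2 - 5*g^4*y + g^4 + 40*g^3*y^2 - 12*g^3*y - 4*g^3 + 32*g^2*y^2 + 61*g^2*y - 4*g^2 - 160*g*y^2 + 32*g*y - 5*g - 185*y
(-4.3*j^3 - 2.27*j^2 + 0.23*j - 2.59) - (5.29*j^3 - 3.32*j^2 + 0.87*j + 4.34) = -9.59*j^3 + 1.05*j^2 - 0.64*j - 6.93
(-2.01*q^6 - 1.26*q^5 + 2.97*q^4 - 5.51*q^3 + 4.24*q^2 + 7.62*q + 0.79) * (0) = 0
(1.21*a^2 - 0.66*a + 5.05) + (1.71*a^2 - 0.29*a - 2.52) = 2.92*a^2 - 0.95*a + 2.53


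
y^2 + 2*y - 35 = (y - 5)*(y + 7)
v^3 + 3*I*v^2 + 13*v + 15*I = (v - 3*I)*(v + I)*(v + 5*I)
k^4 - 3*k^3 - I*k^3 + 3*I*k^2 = k^2*(k - 3)*(k - I)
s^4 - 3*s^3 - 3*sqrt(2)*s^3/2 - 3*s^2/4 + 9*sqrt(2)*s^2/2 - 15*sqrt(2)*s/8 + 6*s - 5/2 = (s - 5/2)*(s - 1/2)*(s - 2*sqrt(2))*(s + sqrt(2)/2)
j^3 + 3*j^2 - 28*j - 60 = (j - 5)*(j + 2)*(j + 6)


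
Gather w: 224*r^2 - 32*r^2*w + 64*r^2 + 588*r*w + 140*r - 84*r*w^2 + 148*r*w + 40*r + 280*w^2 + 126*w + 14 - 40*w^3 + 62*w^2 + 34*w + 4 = 288*r^2 + 180*r - 40*w^3 + w^2*(342 - 84*r) + w*(-32*r^2 + 736*r + 160) + 18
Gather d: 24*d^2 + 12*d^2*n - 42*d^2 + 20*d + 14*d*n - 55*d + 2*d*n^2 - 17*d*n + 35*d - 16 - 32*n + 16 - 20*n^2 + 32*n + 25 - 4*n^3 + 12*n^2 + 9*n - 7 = d^2*(12*n - 18) + d*(2*n^2 - 3*n) - 4*n^3 - 8*n^2 + 9*n + 18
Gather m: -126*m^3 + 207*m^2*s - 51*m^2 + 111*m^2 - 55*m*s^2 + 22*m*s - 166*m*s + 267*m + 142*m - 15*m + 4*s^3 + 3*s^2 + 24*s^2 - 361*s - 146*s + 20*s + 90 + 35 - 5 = -126*m^3 + m^2*(207*s + 60) + m*(-55*s^2 - 144*s + 394) + 4*s^3 + 27*s^2 - 487*s + 120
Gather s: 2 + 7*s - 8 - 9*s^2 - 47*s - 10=-9*s^2 - 40*s - 16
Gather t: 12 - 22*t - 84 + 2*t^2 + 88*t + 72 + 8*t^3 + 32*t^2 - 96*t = 8*t^3 + 34*t^2 - 30*t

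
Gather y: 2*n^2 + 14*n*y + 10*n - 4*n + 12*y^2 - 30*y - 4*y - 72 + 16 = 2*n^2 + 6*n + 12*y^2 + y*(14*n - 34) - 56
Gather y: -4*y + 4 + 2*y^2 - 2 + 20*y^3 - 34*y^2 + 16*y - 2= 20*y^3 - 32*y^2 + 12*y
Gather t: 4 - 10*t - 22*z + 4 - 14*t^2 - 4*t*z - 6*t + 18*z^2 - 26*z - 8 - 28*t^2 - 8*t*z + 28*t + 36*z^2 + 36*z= -42*t^2 + t*(12 - 12*z) + 54*z^2 - 12*z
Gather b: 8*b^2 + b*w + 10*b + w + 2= 8*b^2 + b*(w + 10) + w + 2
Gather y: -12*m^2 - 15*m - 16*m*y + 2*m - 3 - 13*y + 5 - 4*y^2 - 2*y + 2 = -12*m^2 - 13*m - 4*y^2 + y*(-16*m - 15) + 4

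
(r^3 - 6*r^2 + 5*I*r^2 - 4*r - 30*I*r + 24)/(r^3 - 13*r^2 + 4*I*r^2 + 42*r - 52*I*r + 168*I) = (r + I)/(r - 7)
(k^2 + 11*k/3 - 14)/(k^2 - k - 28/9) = 3*(k + 6)/(3*k + 4)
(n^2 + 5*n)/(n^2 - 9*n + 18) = n*(n + 5)/(n^2 - 9*n + 18)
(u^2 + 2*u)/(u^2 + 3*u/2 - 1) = 2*u/(2*u - 1)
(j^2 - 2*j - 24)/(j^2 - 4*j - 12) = (j + 4)/(j + 2)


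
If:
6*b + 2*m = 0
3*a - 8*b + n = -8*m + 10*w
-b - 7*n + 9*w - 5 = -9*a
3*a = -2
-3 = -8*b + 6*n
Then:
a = -2/3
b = -585/2276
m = 1755/2276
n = -959/1138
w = 1225/2276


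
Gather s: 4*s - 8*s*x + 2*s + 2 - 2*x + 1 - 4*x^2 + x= s*(6 - 8*x) - 4*x^2 - x + 3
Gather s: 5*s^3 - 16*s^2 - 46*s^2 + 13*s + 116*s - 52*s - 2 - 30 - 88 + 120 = 5*s^3 - 62*s^2 + 77*s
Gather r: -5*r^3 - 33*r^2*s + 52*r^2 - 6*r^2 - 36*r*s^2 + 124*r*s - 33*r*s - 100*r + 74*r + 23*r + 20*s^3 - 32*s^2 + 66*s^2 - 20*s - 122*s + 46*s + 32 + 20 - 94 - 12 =-5*r^3 + r^2*(46 - 33*s) + r*(-36*s^2 + 91*s - 3) + 20*s^3 + 34*s^2 - 96*s - 54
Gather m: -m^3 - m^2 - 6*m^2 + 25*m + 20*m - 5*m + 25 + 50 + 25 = -m^3 - 7*m^2 + 40*m + 100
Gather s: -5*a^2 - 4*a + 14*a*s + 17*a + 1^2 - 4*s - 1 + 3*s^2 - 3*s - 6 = -5*a^2 + 13*a + 3*s^2 + s*(14*a - 7) - 6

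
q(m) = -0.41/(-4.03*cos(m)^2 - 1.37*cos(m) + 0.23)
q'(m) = -0.41*(-8.06*sin(m)*cos(m) - 1.37*sin(m))/(-4.03*cos(m)^2 - 1.37*cos(m) + 0.23)^2 = (3.3046*cos(m) + 0.5617)*sin(m)/(4.03*cos(m)^2 + 1.37*cos(m) - 0.23)^2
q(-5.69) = 0.11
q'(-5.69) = 0.14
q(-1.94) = -2.05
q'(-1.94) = 14.77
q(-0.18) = 0.08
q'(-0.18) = -0.03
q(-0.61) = 0.11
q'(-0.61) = -0.14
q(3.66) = 0.25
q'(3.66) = 0.44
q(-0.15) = 0.08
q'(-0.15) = -0.02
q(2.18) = 1.34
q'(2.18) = -11.67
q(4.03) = 0.81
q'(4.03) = 4.56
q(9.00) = 0.22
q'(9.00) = -0.29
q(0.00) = 0.08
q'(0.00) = 0.00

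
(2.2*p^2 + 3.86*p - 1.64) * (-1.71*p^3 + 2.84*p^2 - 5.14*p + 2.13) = -3.762*p^5 - 0.3526*p^4 + 2.4588*p^3 - 19.812*p^2 + 16.6514*p - 3.4932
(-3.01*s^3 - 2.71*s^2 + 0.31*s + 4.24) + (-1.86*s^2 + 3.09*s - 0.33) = -3.01*s^3 - 4.57*s^2 + 3.4*s + 3.91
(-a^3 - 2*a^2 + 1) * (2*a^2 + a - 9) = -2*a^5 - 5*a^4 + 7*a^3 + 20*a^2 + a - 9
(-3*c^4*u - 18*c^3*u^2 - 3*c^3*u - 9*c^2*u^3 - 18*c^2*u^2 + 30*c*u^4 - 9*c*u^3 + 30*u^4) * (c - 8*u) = -3*c^5*u + 6*c^4*u^2 - 3*c^4*u + 135*c^3*u^3 + 6*c^3*u^2 + 102*c^2*u^4 + 135*c^2*u^3 - 240*c*u^5 + 102*c*u^4 - 240*u^5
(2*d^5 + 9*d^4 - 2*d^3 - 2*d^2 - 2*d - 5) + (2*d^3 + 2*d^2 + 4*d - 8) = 2*d^5 + 9*d^4 + 2*d - 13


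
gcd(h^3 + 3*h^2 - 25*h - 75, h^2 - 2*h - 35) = h + 5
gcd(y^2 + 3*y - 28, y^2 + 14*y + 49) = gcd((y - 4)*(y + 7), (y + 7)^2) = y + 7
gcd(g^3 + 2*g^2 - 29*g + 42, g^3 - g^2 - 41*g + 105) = g^2 + 4*g - 21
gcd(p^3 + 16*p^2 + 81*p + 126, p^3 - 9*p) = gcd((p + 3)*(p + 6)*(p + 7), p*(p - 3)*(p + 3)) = p + 3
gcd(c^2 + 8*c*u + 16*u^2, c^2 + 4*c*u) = c + 4*u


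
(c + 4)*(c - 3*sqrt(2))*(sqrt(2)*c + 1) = sqrt(2)*c^3 - 5*c^2 + 4*sqrt(2)*c^2 - 20*c - 3*sqrt(2)*c - 12*sqrt(2)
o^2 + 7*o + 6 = (o + 1)*(o + 6)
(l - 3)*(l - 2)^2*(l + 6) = l^4 - l^3 - 26*l^2 + 84*l - 72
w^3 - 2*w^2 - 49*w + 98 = (w - 7)*(w - 2)*(w + 7)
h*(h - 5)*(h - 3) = h^3 - 8*h^2 + 15*h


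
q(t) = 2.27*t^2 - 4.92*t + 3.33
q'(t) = 4.54*t - 4.92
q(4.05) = 20.64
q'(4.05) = 13.47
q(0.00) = 3.33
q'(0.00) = -4.92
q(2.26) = 3.81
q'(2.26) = 5.34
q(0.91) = 0.73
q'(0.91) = -0.79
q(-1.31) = 13.67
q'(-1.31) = -10.87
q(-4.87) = 81.13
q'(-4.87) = -27.03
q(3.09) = 9.80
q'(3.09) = 9.11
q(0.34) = 1.92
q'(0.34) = -3.38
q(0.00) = 3.33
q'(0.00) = -4.92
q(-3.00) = 38.52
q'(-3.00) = -18.54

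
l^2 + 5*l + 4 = (l + 1)*(l + 4)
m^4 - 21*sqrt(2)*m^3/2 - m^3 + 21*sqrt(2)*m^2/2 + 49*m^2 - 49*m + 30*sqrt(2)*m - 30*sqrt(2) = (m - 1)*(m - 6*sqrt(2))*(m - 5*sqrt(2))*(m + sqrt(2)/2)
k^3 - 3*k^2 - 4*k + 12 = (k - 3)*(k - 2)*(k + 2)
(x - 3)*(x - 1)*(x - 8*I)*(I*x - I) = I*x^4 + 8*x^3 - 5*I*x^3 - 40*x^2 + 7*I*x^2 + 56*x - 3*I*x - 24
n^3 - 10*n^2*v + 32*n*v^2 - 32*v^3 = (n - 4*v)^2*(n - 2*v)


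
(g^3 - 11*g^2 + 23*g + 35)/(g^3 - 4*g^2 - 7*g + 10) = (g^2 - 6*g - 7)/(g^2 + g - 2)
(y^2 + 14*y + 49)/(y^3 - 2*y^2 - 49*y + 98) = (y + 7)/(y^2 - 9*y + 14)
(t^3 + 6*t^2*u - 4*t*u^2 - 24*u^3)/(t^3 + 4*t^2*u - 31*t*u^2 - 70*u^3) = (t^2 + 4*t*u - 12*u^2)/(t^2 + 2*t*u - 35*u^2)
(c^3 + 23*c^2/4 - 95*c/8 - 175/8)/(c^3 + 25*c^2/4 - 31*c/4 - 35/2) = (c - 5/2)/(c - 2)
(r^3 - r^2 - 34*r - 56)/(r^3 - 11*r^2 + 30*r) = (r^3 - r^2 - 34*r - 56)/(r*(r^2 - 11*r + 30))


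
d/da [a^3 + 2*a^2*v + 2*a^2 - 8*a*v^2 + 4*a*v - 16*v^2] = 3*a^2 + 4*a*v + 4*a - 8*v^2 + 4*v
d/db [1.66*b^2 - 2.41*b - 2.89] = 3.32*b - 2.41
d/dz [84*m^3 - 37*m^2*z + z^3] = -37*m^2 + 3*z^2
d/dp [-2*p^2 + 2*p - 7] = 2 - 4*p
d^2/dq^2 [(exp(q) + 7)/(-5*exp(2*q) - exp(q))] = (-25*exp(3*q) - 695*exp(2*q) - 105*exp(q) - 7)*exp(-q)/(125*exp(3*q) + 75*exp(2*q) + 15*exp(q) + 1)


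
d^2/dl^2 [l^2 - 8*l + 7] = 2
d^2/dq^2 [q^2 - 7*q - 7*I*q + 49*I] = 2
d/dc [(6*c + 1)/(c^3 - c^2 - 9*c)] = (-6*c*(-c^2 + c + 9) + (6*c + 1)*(-3*c^2 + 2*c + 9))/(c^2*(-c^2 + c + 9)^2)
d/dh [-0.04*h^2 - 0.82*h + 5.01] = -0.08*h - 0.82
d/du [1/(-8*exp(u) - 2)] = 2*exp(u)/(4*exp(u) + 1)^2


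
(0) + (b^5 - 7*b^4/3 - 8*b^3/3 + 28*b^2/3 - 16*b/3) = b^5 - 7*b^4/3 - 8*b^3/3 + 28*b^2/3 - 16*b/3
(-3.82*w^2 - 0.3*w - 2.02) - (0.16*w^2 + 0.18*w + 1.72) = -3.98*w^2 - 0.48*w - 3.74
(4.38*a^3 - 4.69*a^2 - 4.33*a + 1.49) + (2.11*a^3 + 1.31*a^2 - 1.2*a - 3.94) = 6.49*a^3 - 3.38*a^2 - 5.53*a - 2.45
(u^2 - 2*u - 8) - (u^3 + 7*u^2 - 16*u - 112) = -u^3 - 6*u^2 + 14*u + 104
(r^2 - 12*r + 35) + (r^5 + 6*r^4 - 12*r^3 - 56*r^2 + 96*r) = r^5 + 6*r^4 - 12*r^3 - 55*r^2 + 84*r + 35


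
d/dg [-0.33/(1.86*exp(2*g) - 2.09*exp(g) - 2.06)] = (1.2276*exp(g) - 0.6897)*exp(g)/(-1.86*exp(2*g) + 2.09*exp(g) + 2.06)^2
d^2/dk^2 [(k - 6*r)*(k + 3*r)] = 2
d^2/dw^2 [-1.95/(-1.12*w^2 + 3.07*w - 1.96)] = (-4.89216*w^2 + 13.40976*w + 1.95*(2.24*w - 3.07)*(4.48*w - 6.14) - 8.56128)/(1.12*w^2 - 3.07*w + 1.96)^3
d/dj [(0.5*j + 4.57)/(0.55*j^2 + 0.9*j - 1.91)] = (0.275*j^2 + 0.45*j - (0.5*j + 4.57)*(1.1*j + 0.9) - 0.955)/(0.55*j^2 + 0.9*j - 1.91)^2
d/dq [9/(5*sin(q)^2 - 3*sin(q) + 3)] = 9*(3 - 10*sin(q))*cos(q)/(5*sin(q)^2 - 3*sin(q) + 3)^2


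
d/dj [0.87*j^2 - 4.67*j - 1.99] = 1.74*j - 4.67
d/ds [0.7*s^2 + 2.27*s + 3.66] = 1.4*s + 2.27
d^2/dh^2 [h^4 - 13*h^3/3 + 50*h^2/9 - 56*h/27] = 12*h^2 - 26*h + 100/9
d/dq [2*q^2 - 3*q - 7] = 4*q - 3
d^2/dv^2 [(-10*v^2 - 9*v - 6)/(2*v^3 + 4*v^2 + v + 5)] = 2*(-40*v^6 - 108*v^5 - 300*v^4 + 230*v^3 + 816*v^2 + 648*v - 91)/(8*v^9 + 48*v^8 + 108*v^7 + 172*v^6 + 294*v^5 + 312*v^4 + 271*v^3 + 315*v^2 + 75*v + 125)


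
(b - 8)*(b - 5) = b^2 - 13*b + 40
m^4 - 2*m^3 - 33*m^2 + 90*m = m*(m - 5)*(m - 3)*(m + 6)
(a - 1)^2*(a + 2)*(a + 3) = a^4 + 3*a^3 - 3*a^2 - 7*a + 6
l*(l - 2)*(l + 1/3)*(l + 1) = l^4 - 2*l^3/3 - 7*l^2/3 - 2*l/3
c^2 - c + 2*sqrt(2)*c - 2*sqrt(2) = (c - 1)*(c + 2*sqrt(2))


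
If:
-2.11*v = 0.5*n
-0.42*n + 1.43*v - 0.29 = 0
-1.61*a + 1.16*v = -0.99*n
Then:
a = -0.17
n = -0.38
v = 0.09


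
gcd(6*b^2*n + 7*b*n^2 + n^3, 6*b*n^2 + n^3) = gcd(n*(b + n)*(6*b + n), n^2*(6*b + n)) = 6*b*n + n^2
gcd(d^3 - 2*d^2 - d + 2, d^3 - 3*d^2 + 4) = d^2 - d - 2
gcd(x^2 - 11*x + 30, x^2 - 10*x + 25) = x - 5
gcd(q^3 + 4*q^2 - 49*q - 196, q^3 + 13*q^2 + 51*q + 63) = q + 7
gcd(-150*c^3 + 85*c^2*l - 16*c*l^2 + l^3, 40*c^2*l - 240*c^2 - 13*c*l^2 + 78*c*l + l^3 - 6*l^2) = 5*c - l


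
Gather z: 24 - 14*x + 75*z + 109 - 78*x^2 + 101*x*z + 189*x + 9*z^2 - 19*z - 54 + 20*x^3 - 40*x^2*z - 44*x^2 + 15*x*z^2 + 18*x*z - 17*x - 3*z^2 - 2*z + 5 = 20*x^3 - 122*x^2 + 158*x + z^2*(15*x + 6) + z*(-40*x^2 + 119*x + 54) + 84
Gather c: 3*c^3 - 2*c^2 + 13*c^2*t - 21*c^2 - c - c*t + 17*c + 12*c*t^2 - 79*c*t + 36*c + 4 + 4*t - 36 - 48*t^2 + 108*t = 3*c^3 + c^2*(13*t - 23) + c*(12*t^2 - 80*t + 52) - 48*t^2 + 112*t - 32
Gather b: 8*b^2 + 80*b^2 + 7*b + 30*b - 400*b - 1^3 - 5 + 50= 88*b^2 - 363*b + 44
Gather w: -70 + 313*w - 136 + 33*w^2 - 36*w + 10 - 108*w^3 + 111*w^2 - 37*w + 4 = -108*w^3 + 144*w^2 + 240*w - 192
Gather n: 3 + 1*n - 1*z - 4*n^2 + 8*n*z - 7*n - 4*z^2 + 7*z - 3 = -4*n^2 + n*(8*z - 6) - 4*z^2 + 6*z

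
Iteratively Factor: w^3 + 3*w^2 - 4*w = (w - 1)*(w^2 + 4*w) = w*(w - 1)*(w + 4)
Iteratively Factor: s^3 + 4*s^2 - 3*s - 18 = (s - 2)*(s^2 + 6*s + 9) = (s - 2)*(s + 3)*(s + 3)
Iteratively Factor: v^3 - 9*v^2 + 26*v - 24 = (v - 2)*(v^2 - 7*v + 12) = (v - 4)*(v - 2)*(v - 3)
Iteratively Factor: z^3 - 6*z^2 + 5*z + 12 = (z - 4)*(z^2 - 2*z - 3) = (z - 4)*(z - 3)*(z + 1)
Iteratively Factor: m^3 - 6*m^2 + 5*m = (m)*(m^2 - 6*m + 5) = m*(m - 5)*(m - 1)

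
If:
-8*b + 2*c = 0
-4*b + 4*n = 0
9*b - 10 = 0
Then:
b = 10/9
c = 40/9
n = 10/9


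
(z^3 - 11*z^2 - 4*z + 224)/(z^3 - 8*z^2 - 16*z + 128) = (z - 7)/(z - 4)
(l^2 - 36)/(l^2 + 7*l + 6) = (l - 6)/(l + 1)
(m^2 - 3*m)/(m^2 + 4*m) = (m - 3)/(m + 4)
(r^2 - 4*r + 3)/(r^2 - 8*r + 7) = (r - 3)/(r - 7)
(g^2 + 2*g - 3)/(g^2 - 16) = (g^2 + 2*g - 3)/(g^2 - 16)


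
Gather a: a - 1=a - 1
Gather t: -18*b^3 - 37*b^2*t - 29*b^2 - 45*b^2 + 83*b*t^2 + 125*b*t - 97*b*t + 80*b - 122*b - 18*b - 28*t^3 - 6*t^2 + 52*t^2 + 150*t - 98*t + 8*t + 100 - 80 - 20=-18*b^3 - 74*b^2 - 60*b - 28*t^3 + t^2*(83*b + 46) + t*(-37*b^2 + 28*b + 60)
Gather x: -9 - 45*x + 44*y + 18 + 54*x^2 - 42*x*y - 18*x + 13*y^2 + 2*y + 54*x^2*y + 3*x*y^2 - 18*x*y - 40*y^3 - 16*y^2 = x^2*(54*y + 54) + x*(3*y^2 - 60*y - 63) - 40*y^3 - 3*y^2 + 46*y + 9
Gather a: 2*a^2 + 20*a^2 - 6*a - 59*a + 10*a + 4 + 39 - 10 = 22*a^2 - 55*a + 33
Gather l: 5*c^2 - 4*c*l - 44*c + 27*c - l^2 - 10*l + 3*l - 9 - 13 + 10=5*c^2 - 17*c - l^2 + l*(-4*c - 7) - 12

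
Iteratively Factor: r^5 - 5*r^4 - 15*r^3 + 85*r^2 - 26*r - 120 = (r + 4)*(r^4 - 9*r^3 + 21*r^2 + r - 30) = (r - 3)*(r + 4)*(r^3 - 6*r^2 + 3*r + 10) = (r - 5)*(r - 3)*(r + 4)*(r^2 - r - 2) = (r - 5)*(r - 3)*(r - 2)*(r + 4)*(r + 1)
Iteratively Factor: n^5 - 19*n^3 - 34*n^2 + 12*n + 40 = (n - 5)*(n^4 + 5*n^3 + 6*n^2 - 4*n - 8) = (n - 5)*(n - 1)*(n^3 + 6*n^2 + 12*n + 8) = (n - 5)*(n - 1)*(n + 2)*(n^2 + 4*n + 4) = (n - 5)*(n - 1)*(n + 2)^2*(n + 2)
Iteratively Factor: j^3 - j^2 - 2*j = (j + 1)*(j^2 - 2*j) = (j - 2)*(j + 1)*(j)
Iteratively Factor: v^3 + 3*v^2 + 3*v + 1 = (v + 1)*(v^2 + 2*v + 1) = (v + 1)^2*(v + 1)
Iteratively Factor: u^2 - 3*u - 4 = (u + 1)*(u - 4)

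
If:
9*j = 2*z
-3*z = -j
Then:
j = 0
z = 0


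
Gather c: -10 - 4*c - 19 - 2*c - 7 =-6*c - 36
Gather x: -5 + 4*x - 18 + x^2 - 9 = x^2 + 4*x - 32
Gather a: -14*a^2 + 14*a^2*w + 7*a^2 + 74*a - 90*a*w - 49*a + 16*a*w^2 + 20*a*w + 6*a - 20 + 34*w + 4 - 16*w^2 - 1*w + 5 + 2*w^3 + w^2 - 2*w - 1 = a^2*(14*w - 7) + a*(16*w^2 - 70*w + 31) + 2*w^3 - 15*w^2 + 31*w - 12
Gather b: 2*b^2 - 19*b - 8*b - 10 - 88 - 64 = 2*b^2 - 27*b - 162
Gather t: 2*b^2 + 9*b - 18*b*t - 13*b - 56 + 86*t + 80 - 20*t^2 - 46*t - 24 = 2*b^2 - 4*b - 20*t^2 + t*(40 - 18*b)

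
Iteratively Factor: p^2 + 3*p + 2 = (p + 1)*(p + 2)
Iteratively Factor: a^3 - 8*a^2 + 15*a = (a - 5)*(a^2 - 3*a) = (a - 5)*(a - 3)*(a)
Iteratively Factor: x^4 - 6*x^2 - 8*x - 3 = (x - 3)*(x^3 + 3*x^2 + 3*x + 1) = (x - 3)*(x + 1)*(x^2 + 2*x + 1) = (x - 3)*(x + 1)^2*(x + 1)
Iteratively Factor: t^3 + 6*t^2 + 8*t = (t + 2)*(t^2 + 4*t) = (t + 2)*(t + 4)*(t)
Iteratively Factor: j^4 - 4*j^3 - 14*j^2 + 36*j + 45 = (j + 3)*(j^3 - 7*j^2 + 7*j + 15) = (j - 3)*(j + 3)*(j^2 - 4*j - 5) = (j - 3)*(j + 1)*(j + 3)*(j - 5)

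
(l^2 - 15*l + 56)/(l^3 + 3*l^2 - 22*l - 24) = (l^2 - 15*l + 56)/(l^3 + 3*l^2 - 22*l - 24)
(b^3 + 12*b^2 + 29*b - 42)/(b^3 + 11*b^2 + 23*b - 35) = (b + 6)/(b + 5)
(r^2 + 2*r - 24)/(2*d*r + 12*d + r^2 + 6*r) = (r - 4)/(2*d + r)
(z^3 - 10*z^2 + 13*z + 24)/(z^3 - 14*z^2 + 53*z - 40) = (z^2 - 2*z - 3)/(z^2 - 6*z + 5)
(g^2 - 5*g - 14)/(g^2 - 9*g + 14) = (g + 2)/(g - 2)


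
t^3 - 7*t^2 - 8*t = t*(t - 8)*(t + 1)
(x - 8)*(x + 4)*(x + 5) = x^3 + x^2 - 52*x - 160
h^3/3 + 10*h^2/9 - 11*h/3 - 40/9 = (h/3 + 1/3)*(h - 8/3)*(h + 5)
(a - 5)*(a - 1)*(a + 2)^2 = a^4 - 2*a^3 - 15*a^2 - 4*a + 20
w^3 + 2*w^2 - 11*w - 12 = (w - 3)*(w + 1)*(w + 4)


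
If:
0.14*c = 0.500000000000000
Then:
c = 3.57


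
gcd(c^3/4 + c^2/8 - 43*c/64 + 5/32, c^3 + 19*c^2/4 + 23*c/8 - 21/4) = c + 2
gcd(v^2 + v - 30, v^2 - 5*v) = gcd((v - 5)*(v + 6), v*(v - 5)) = v - 5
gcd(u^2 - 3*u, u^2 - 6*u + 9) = u - 3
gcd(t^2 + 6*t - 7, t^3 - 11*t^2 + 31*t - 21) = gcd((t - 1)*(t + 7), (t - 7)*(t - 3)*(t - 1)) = t - 1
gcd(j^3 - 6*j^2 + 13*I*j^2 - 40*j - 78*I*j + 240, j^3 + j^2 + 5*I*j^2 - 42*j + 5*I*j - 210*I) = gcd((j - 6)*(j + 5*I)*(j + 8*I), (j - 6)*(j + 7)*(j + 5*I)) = j^2 + j*(-6 + 5*I) - 30*I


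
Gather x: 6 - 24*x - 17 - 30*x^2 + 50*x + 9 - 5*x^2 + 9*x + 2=-35*x^2 + 35*x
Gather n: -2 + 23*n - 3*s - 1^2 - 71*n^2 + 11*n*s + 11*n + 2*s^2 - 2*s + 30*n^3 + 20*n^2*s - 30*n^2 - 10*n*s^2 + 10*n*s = 30*n^3 + n^2*(20*s - 101) + n*(-10*s^2 + 21*s + 34) + 2*s^2 - 5*s - 3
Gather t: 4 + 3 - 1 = 6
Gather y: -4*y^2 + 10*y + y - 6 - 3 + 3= -4*y^2 + 11*y - 6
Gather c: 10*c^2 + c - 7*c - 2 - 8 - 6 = 10*c^2 - 6*c - 16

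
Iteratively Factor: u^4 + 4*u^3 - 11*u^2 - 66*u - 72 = (u - 4)*(u^3 + 8*u^2 + 21*u + 18) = (u - 4)*(u + 2)*(u^2 + 6*u + 9) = (u - 4)*(u + 2)*(u + 3)*(u + 3)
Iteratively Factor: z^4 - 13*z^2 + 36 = (z - 2)*(z^3 + 2*z^2 - 9*z - 18) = (z - 3)*(z - 2)*(z^2 + 5*z + 6) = (z - 3)*(z - 2)*(z + 3)*(z + 2)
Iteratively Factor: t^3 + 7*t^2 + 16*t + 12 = (t + 3)*(t^2 + 4*t + 4) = (t + 2)*(t + 3)*(t + 2)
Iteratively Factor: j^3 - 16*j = (j + 4)*(j^2 - 4*j) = j*(j + 4)*(j - 4)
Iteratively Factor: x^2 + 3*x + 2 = (x + 2)*(x + 1)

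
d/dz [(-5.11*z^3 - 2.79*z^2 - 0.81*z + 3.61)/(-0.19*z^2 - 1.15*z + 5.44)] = (0.9709*z^4 + 11.753*z^3 - 80.3406*z^2 - 28.9834*z - 0.254900000000001)/(0.0361*z^4 + 0.437*z^3 - 0.7447*z^2 - 12.512*z + 29.5936)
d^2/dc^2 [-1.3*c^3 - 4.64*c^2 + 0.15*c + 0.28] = -7.8*c - 9.28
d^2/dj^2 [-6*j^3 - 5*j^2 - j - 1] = -36*j - 10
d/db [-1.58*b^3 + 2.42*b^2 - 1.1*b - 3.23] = -4.74*b^2 + 4.84*b - 1.1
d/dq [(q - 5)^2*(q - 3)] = (q - 5)*(3*q - 11)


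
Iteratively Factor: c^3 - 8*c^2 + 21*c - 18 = (c - 2)*(c^2 - 6*c + 9) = (c - 3)*(c - 2)*(c - 3)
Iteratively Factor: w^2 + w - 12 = (w + 4)*(w - 3)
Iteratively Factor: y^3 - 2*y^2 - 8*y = (y - 4)*(y^2 + 2*y) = (y - 4)*(y + 2)*(y)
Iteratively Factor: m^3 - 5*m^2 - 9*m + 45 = (m + 3)*(m^2 - 8*m + 15) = (m - 5)*(m + 3)*(m - 3)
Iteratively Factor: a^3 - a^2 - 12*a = (a + 3)*(a^2 - 4*a) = a*(a + 3)*(a - 4)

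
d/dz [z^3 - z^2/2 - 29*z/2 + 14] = 3*z^2 - z - 29/2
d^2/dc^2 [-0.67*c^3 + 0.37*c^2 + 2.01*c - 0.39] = 0.74 - 4.02*c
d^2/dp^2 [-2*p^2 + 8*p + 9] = -4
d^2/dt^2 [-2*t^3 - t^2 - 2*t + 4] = -12*t - 2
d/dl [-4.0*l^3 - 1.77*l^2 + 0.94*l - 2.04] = -12.0*l^2 - 3.54*l + 0.94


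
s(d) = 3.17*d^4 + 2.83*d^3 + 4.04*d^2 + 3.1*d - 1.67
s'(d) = 12.68*d^3 + 8.49*d^2 + 8.08*d + 3.1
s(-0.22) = -2.18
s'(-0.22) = 1.60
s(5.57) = 3681.25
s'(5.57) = 2502.72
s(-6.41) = 4750.80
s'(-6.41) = -3039.45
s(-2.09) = 44.15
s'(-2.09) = -92.46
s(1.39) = 29.88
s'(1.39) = 64.79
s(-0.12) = -1.99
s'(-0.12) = 2.23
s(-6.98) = 6735.69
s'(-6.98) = -3951.73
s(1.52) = 39.24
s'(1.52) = 79.53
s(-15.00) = 151790.83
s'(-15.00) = -41002.85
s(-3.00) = 205.75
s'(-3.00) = -287.09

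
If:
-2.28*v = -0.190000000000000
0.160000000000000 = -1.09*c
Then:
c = -0.15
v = 0.08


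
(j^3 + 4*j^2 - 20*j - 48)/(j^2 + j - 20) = (j^2 + 8*j + 12)/(j + 5)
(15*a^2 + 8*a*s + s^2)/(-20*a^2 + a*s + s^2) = (3*a + s)/(-4*a + s)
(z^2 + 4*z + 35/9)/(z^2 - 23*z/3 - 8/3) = (9*z^2 + 36*z + 35)/(3*(3*z^2 - 23*z - 8))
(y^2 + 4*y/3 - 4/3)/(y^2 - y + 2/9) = 3*(y + 2)/(3*y - 1)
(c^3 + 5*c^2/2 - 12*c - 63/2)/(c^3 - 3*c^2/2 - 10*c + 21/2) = (c + 3)/(c - 1)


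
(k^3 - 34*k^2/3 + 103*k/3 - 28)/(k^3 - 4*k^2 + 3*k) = (3*k^2 - 25*k + 28)/(3*k*(k - 1))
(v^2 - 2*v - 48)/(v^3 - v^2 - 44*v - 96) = (v + 6)/(v^2 + 7*v + 12)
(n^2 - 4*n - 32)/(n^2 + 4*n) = (n - 8)/n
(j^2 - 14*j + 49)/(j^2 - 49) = (j - 7)/(j + 7)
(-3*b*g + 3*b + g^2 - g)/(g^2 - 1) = (-3*b + g)/(g + 1)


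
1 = 1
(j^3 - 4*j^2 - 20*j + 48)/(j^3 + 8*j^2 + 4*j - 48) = (j - 6)/(j + 6)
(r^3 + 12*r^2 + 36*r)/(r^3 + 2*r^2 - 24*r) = (r + 6)/(r - 4)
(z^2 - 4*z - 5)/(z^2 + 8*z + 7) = (z - 5)/(z + 7)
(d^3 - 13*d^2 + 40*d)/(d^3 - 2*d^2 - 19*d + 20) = d*(d - 8)/(d^2 + 3*d - 4)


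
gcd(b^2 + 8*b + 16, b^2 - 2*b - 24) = b + 4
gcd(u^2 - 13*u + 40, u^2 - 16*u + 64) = u - 8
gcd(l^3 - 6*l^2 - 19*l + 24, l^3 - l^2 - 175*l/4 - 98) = l - 8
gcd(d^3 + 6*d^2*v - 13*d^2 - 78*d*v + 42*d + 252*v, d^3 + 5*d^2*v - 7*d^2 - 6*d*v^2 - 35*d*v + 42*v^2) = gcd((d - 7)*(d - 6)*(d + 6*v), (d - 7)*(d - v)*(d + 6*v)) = d^2 + 6*d*v - 7*d - 42*v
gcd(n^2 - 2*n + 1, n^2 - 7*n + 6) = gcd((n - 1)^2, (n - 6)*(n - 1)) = n - 1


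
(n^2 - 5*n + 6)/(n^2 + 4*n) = (n^2 - 5*n + 6)/(n*(n + 4))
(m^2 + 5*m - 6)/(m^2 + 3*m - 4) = (m + 6)/(m + 4)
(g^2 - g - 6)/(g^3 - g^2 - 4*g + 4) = (g - 3)/(g^2 - 3*g + 2)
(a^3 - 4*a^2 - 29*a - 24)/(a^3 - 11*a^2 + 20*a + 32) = (a + 3)/(a - 4)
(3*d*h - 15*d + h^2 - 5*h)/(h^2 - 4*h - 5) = (3*d + h)/(h + 1)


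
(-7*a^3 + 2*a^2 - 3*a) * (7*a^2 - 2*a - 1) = -49*a^5 + 28*a^4 - 18*a^3 + 4*a^2 + 3*a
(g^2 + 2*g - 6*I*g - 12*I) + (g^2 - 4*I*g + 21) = 2*g^2 + 2*g - 10*I*g + 21 - 12*I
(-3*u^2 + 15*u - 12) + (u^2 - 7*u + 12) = -2*u^2 + 8*u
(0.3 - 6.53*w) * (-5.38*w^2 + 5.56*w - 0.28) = 35.1314*w^3 - 37.9208*w^2 + 3.4964*w - 0.084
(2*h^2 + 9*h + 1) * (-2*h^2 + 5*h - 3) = -4*h^4 - 8*h^3 + 37*h^2 - 22*h - 3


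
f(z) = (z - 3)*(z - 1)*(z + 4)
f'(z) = (z - 3)*(z - 1) + (z - 3)*(z + 4) + (z - 1)*(z + 4)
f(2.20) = -5.95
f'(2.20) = 1.52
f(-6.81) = -215.29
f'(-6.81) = 126.13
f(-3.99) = 0.35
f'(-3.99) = 34.76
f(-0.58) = 19.34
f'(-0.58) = -11.99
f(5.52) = 108.44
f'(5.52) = 78.41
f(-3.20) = 20.83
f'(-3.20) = 17.72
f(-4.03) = -1.06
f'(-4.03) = 35.72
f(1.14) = -1.34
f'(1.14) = -9.10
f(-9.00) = -600.00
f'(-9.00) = 230.00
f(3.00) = 0.00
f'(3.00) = 14.00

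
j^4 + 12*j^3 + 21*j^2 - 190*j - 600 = (j - 4)*(j + 5)^2*(j + 6)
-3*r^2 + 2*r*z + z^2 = (-r + z)*(3*r + z)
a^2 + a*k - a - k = (a - 1)*(a + k)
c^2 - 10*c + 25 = (c - 5)^2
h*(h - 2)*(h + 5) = h^3 + 3*h^2 - 10*h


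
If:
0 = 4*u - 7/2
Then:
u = 7/8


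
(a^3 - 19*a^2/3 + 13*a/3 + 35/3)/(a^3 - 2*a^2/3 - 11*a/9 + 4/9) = 3*(3*a^2 - 22*a + 35)/(9*a^2 - 15*a + 4)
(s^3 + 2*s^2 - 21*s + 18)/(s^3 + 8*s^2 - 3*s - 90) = (s - 1)/(s + 5)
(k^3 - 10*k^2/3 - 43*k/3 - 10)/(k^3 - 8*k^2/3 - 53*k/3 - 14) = (3*k + 5)/(3*k + 7)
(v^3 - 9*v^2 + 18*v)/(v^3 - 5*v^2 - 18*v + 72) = v/(v + 4)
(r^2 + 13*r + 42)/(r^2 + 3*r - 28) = (r + 6)/(r - 4)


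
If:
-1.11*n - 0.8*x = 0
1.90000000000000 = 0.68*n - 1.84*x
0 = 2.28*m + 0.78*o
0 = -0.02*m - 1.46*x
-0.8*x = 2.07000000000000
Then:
No Solution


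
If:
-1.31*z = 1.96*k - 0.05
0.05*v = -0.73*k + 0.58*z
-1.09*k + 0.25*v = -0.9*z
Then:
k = 0.01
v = -0.00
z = 0.02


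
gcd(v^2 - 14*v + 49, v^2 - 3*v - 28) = v - 7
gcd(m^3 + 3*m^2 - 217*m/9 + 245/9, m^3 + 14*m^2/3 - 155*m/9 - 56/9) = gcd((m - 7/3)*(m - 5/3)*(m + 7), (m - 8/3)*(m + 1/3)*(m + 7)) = m + 7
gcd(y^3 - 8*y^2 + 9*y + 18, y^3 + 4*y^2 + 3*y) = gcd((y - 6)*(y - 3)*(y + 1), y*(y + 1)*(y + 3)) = y + 1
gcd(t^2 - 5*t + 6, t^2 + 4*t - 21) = t - 3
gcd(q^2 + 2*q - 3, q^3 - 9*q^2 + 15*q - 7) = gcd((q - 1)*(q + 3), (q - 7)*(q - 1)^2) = q - 1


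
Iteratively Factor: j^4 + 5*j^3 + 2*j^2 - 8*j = (j - 1)*(j^3 + 6*j^2 + 8*j) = j*(j - 1)*(j^2 + 6*j + 8) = j*(j - 1)*(j + 4)*(j + 2)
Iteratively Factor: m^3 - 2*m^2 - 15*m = (m - 5)*(m^2 + 3*m) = m*(m - 5)*(m + 3)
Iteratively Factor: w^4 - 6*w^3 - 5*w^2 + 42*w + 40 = (w - 5)*(w^3 - w^2 - 10*w - 8) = (w - 5)*(w + 2)*(w^2 - 3*w - 4) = (w - 5)*(w - 4)*(w + 2)*(w + 1)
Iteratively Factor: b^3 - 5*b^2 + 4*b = (b - 4)*(b^2 - b) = b*(b - 4)*(b - 1)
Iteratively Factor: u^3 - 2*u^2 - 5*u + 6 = (u - 3)*(u^2 + u - 2) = (u - 3)*(u + 2)*(u - 1)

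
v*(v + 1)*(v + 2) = v^3 + 3*v^2 + 2*v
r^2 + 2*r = r*(r + 2)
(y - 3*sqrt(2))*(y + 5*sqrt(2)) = y^2 + 2*sqrt(2)*y - 30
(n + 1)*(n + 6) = n^2 + 7*n + 6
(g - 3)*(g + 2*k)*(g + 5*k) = g^3 + 7*g^2*k - 3*g^2 + 10*g*k^2 - 21*g*k - 30*k^2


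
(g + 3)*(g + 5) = g^2 + 8*g + 15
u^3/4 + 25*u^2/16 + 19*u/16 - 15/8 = (u/4 + 1/2)*(u - 3/4)*(u + 5)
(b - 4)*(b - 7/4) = b^2 - 23*b/4 + 7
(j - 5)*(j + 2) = j^2 - 3*j - 10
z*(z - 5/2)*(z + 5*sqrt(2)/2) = z^3 - 5*z^2/2 + 5*sqrt(2)*z^2/2 - 25*sqrt(2)*z/4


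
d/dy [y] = 1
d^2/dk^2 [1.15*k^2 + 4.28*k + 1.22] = 2.30000000000000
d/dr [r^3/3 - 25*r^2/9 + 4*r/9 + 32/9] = r^2 - 50*r/9 + 4/9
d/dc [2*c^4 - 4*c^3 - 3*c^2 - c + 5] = 8*c^3 - 12*c^2 - 6*c - 1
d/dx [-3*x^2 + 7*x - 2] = 7 - 6*x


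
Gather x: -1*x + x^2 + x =x^2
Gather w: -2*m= -2*m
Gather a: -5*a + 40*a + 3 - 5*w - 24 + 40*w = 35*a + 35*w - 21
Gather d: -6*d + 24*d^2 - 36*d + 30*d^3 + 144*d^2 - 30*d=30*d^3 + 168*d^2 - 72*d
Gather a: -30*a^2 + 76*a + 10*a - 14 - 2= -30*a^2 + 86*a - 16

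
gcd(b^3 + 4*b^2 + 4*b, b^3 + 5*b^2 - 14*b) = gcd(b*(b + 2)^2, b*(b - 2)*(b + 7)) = b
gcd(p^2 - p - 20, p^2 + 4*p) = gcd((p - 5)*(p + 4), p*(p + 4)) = p + 4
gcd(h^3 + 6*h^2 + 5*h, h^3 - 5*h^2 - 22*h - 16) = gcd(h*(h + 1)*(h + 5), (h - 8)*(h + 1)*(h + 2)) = h + 1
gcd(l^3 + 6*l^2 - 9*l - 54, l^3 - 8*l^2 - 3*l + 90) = l + 3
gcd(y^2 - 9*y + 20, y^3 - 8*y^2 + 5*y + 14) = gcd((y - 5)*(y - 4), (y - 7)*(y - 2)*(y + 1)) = 1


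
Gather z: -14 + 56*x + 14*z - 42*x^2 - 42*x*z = -42*x^2 + 56*x + z*(14 - 42*x) - 14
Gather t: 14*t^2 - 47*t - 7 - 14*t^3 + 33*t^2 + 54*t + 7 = -14*t^3 + 47*t^2 + 7*t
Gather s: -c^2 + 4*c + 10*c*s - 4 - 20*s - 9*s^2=-c^2 + 4*c - 9*s^2 + s*(10*c - 20) - 4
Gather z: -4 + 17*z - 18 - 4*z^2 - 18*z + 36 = -4*z^2 - z + 14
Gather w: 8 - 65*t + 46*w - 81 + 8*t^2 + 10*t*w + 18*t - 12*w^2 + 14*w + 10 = 8*t^2 - 47*t - 12*w^2 + w*(10*t + 60) - 63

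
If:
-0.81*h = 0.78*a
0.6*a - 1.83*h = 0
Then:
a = 0.00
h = 0.00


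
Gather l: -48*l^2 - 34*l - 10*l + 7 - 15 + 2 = -48*l^2 - 44*l - 6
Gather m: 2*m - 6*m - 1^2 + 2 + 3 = 4 - 4*m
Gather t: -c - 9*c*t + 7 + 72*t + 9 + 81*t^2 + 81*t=-c + 81*t^2 + t*(153 - 9*c) + 16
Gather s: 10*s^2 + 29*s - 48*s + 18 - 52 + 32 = 10*s^2 - 19*s - 2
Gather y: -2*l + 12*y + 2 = -2*l + 12*y + 2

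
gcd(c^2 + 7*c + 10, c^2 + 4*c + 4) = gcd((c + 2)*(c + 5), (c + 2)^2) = c + 2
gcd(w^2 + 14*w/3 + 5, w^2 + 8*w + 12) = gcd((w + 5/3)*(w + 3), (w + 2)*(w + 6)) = 1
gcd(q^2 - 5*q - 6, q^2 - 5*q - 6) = q^2 - 5*q - 6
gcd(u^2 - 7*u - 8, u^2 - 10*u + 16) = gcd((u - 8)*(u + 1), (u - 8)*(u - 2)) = u - 8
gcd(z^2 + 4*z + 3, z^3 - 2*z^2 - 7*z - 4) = z + 1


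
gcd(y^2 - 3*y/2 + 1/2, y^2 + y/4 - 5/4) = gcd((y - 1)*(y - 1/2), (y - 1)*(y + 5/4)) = y - 1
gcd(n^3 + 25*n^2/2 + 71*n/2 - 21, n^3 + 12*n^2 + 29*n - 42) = n^2 + 13*n + 42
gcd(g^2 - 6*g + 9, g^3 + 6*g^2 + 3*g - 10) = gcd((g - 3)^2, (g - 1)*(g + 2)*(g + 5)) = 1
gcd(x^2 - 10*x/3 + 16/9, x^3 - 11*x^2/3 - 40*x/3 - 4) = 1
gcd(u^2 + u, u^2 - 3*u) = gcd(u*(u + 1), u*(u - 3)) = u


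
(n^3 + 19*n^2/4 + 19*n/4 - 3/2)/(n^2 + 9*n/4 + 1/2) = (4*n^2 + 11*n - 3)/(4*n + 1)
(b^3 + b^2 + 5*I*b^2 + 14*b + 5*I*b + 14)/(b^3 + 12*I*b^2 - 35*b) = (b^2 + b*(1 - 2*I) - 2*I)/(b*(b + 5*I))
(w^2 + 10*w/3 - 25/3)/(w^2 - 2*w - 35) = (w - 5/3)/(w - 7)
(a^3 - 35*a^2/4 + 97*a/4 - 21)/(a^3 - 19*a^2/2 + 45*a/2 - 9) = (4*a^2 - 23*a + 28)/(2*(2*a^2 - 13*a + 6))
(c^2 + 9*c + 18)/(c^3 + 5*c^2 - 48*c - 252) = (c + 3)/(c^2 - c - 42)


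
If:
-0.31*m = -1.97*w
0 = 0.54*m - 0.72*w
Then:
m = 0.00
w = 0.00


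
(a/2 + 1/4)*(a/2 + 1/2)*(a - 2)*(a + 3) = a^4/4 + 5*a^3/8 - a^2 - 17*a/8 - 3/4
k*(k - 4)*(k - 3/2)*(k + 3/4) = k^4 - 19*k^3/4 + 15*k^2/8 + 9*k/2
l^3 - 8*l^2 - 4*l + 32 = (l - 8)*(l - 2)*(l + 2)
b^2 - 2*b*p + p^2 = (b - p)^2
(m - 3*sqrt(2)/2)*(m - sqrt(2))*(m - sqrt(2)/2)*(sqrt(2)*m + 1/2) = sqrt(2)*m^4 - 11*m^3/2 + 4*sqrt(2)*m^2 - m/4 - 3*sqrt(2)/4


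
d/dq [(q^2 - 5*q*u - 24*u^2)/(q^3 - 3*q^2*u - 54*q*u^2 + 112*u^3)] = (-q^2 - 6*q*u - 29*u^2)/(q^4 + 10*q^3*u - 3*q^2*u^2 - 140*q*u^3 + 196*u^4)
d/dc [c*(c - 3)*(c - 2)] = 3*c^2 - 10*c + 6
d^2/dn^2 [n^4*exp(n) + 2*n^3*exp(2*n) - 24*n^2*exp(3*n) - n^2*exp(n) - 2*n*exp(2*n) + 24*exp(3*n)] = (n^4 + 8*n^3*exp(n) + 8*n^3 - 216*n^2*exp(2*n) + 24*n^2*exp(n) + 11*n^2 - 288*n*exp(2*n) + 4*n*exp(n) - 4*n + 168*exp(2*n) - 8*exp(n) - 2)*exp(n)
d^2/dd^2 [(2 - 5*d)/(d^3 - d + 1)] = 2*(-(5*d - 2)*(3*d^2 - 1)^2 + (15*d^2 + 3*d*(5*d - 2) - 5)*(d^3 - d + 1))/(d^3 - d + 1)^3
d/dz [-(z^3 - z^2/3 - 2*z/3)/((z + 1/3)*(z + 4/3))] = 3*(-27*z^4 - 90*z^3 - 39*z^2 + 8*z + 8)/(81*z^4 + 270*z^3 + 297*z^2 + 120*z + 16)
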